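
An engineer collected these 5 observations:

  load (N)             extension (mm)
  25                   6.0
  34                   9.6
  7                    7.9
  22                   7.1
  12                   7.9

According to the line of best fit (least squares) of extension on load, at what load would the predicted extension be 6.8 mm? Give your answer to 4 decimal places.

-12.4567

n = 5, Σx = 100, Σy = 38.5, Σxy = 782.7, Σx² = 2458
Sxx = Σx² − (Σx)²/n = 2458 − 2000 = 458
Sxy = Σxy − (Σx)(Σy)/n = 782.7 − 770 = 12.7
b = Sxy/Sxx = 12.7/458 = 0.027729
a = ȳ − b·x̄ = 7.7 − 0.027729·20 = 7.145415
Set a + b·x = 6.8: x = (6.8 − 7.145415) / 0.027729 = -12.456693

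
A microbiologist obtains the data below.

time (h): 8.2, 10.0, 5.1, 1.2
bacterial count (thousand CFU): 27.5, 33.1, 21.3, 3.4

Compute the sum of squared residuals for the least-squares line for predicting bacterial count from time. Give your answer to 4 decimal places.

15.5413

n = 4, Σx = 24.5, Σy = 85.3, Σxy = 669.21, Σx² = 194.69, Σy² = 2317.11
Sxx = Σx² − (Σx)²/n = 194.69 − 150.0625 = 44.6275
Sxy = Σxy − (Σx)(Σy)/n = 669.21 − 522.4625 = 146.7475
Syy = Σy² − (Σy)²/n = 2317.11 − 1819.0225 = 498.0875
b = Sxy/Sxx = 146.7475/44.6275 = 3.288275
SSE = Syy − b·Sxy = 498.0875 − 3.288275·146.7475 = 15.541340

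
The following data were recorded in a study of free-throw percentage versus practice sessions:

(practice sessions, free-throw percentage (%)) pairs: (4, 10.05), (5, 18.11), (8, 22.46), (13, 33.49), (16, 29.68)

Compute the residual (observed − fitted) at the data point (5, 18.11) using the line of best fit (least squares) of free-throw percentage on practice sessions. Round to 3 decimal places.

2.187

n = 5, Σx = 46, Σy = 113.79, Σxy = 1220.68, Σx² = 530
Sxx = Σx² − (Σx)²/n = 530 − 423.2 = 106.8
Sxy = Σxy − (Σx)(Σy)/n = 1220.68 − 1046.868 = 173.812
b = Sxy/Sxx = 173.812/106.8 = 1.627453
a = ȳ − b·x̄ = 22.758 − 1.627453·9.2 = 7.785431
ŷ(5) = 7.785431 + 1.627453·5 = 15.922697
residual = y − ŷ = 18.11 − 15.922697 = 2.187303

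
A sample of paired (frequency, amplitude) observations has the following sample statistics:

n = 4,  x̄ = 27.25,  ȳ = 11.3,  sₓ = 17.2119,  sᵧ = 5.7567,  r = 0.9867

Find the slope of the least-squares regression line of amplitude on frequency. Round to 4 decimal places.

0.3300

b = r · sᵧ/sₓ = 0.9867 · 5.7567/17.2119 = 0.330012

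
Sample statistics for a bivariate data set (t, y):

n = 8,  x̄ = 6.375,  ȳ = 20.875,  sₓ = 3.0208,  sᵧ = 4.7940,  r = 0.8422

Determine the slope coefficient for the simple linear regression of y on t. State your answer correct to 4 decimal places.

1.3366

b = r · sᵧ/sₓ = 0.8422 · 4.794/3.0208 = 1.336569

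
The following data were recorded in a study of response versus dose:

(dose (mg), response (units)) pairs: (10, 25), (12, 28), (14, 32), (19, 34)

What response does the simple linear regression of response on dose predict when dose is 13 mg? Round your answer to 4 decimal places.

29.0168

n = 4, Σx = 55, Σy = 119, Σxy = 1680, Σx² = 801
Sxx = Σx² − (Σx)²/n = 801 − 756.25 = 44.75
Sxy = Σxy − (Σx)(Σy)/n = 1680 − 1636.25 = 43.75
b = Sxy/Sxx = 43.75/44.75 = 0.977654
a = ȳ − b·x̄ = 29.75 − 0.977654·13.75 = 16.307263
ŷ(13) = a + b·13 = 16.307263 + 0.977654·13 = 29.016760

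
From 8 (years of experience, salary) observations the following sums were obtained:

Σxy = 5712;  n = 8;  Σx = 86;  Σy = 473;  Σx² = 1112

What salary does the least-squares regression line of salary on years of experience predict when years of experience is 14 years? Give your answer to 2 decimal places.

70.00

Sxx = Σx² − (Σx)²/n = 1112 − 924.5 = 187.5
Sxy = Σxy − (Σx)(Σy)/n = 5712 − 5084.75 = 627.25
b = Sxy/Sxx = 627.25/187.5 = 3.345333
a = ȳ − b·x̄ = 59.125 − 3.345333·10.75 = 23.162667
ŷ(14) = a + b·14 = 23.162667 + 3.345333·14 = 69.997333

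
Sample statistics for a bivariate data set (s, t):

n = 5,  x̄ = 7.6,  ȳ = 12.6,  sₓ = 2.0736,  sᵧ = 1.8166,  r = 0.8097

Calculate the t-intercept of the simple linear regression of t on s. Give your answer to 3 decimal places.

7.209

b = r · sᵧ/sₓ = 0.8097 · 1.8166/2.0736 = 0.709347
a = ȳ − b·x̄ = 12.6 − 0.709347·7.6 = 7.208966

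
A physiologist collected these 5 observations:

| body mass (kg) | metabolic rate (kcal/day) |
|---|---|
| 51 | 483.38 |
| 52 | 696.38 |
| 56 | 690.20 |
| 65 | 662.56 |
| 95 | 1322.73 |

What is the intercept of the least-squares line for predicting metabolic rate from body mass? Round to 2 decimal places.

n = 5, Σx = 319, Σy = 3855.25, Σxy = 268241.09, Σx² = 21691
Sxx = Σx² − (Σx)²/n = 21691 − 20352.2 = 1338.8
Sxy = Σxy − (Σx)(Σy)/n = 268241.09 − 245964.95 = 22276.14
b = Sxy/Sxx = 22276.14/1338.8 = 16.638886
a = ȳ − b·x̄ = 771.05 − 16.638886·63.8 = -290.510899

-290.51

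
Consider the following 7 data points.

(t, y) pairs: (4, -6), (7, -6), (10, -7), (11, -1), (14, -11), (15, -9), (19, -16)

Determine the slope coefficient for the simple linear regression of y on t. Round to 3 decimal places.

-0.651

n = 7, Σx = 80, Σy = -56, Σxy = -740, Σx² = 1068
Sxx = Σx² − (Σx)²/n = 1068 − 914.285714 = 153.714286
Sxy = Σxy − (Σx)(Σy)/n = -740 − (-640) = -100
b = Sxy/Sxx = -100/153.714286 = -0.650558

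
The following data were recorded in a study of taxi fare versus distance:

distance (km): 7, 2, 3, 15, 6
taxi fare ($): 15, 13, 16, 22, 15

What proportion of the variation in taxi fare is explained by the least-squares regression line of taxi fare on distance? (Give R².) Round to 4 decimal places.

n = 5, Σx = 33, Σy = 81, Σxy = 599, Σx² = 323, Σy² = 1359
Sxx = Σx² − (Σx)²/n = 323 − 217.8 = 105.2
Sxy = Σxy − (Σx)(Σy)/n = 599 − 534.6 = 64.4
Syy = Σy² − (Σy)²/n = 1359 − 1312.2 = 46.8
R² = Sxy²/(Sxx·Syy) = (64.4)²/(105.2·46.8) = 0.842384

0.8424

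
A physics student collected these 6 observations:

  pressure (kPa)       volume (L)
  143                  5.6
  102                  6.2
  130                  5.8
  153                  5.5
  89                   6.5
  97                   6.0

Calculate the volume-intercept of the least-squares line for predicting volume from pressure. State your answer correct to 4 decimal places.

7.5263

n = 6, Σx = 714, Σy = 35.6, Σxy = 4189.2, Σx² = 88492
Sxx = Σx² − (Σx)²/n = 88492 − 84966 = 3526
Sxy = Σxy − (Σx)(Σy)/n = 4189.2 − 4236.4 = -47.2
b = Sxy/Sxx = -47.2/3526 = -0.013386
a = ȳ − b·x̄ = 5.933333 − (-0.013386)·119 = 7.526300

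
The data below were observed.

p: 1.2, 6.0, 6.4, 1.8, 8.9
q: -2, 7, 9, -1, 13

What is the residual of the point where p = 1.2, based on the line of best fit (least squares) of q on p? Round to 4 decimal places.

n = 5, Σx = 24.3, Σy = 26, Σxy = 211.1, Σx² = 160.85
Sxx = Σx² − (Σx)²/n = 160.85 − 118.098 = 42.752
Sxy = Σxy − (Σx)(Σy)/n = 211.1 − 126.36 = 84.74
b = Sxy/Sxx = 84.74/42.752 = 1.982129
a = ȳ − b·x̄ = 5.2 − 1.982129·4.86 = -4.433149
ŷ(1.2) = -4.433149 + 1.982129·1.2 = -2.054594
residual = y − ŷ = -2 − (-2.054594) = 0.054594

0.0546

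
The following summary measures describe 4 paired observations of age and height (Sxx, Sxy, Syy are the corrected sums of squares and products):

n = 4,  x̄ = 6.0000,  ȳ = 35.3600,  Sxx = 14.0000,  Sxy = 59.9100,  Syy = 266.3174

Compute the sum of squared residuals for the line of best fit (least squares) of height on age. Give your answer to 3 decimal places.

9.945

b = Sxy/Sxx = 59.91/14 = 4.279286
SSE = Syy − b·Sxy = 266.3174 − 4.279286·59.91 = 9.945393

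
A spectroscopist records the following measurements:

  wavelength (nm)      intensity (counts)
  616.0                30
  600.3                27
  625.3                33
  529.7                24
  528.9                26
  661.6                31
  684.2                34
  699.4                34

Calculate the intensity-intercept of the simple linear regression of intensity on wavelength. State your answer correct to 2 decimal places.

n = 8, Σx = 4945.4, Σy = 239, Σxy = 149339.2, Σx² = 3086138.04
Sxx = Σx² − (Σx)²/n = 3086138.04 − 3057122.645 = 29015.395
Sxy = Σxy − (Σx)(Σy)/n = 149339.2 − 147743.825 = 1595.375
b = Sxy/Sxx = 1595.375/29015.395 = 0.054984
a = ȳ − b·x̄ = 29.875 − 0.054984·618.175 = -4.114575

-4.11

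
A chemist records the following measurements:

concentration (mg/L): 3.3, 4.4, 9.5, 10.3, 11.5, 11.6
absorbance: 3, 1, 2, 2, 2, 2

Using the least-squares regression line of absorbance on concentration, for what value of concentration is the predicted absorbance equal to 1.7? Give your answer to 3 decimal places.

26.617

n = 6, Σx = 50.6, Σy = 12, Σxy = 100.1, Σx² = 493.4
Sxx = Σx² − (Σx)²/n = 493.4 − 426.726667 = 66.673333
Sxy = Σxy − (Σx)(Σy)/n = 100.1 − 101.2 = -1.1
b = Sxy/Sxx = -1.1/66.673333 = -0.016498
a = ȳ − b·x̄ = 2 − (-0.016498)·8.433333 = 2.139136
Set a + b·x = 1.7: x = (1.7 − 2.139136) / (-0.016498) = 26.616970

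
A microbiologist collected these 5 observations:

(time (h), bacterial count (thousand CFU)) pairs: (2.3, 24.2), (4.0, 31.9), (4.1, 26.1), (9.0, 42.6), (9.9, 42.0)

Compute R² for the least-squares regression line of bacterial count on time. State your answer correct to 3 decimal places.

0.925

n = 5, Σx = 29.3, Σy = 166.8, Σxy = 1089.47, Σx² = 217.11, Σy² = 5863.22
Sxx = Σx² − (Σx)²/n = 217.11 − 171.698 = 45.412
Sxy = Σxy − (Σx)(Σy)/n = 1089.47 − 977.448 = 112.022
Syy = Σy² − (Σy)²/n = 5863.22 − 5564.448 = 298.772
R² = Sxy²/(Sxx·Syy) = (112.022)²/(45.412·298.772) = 0.924903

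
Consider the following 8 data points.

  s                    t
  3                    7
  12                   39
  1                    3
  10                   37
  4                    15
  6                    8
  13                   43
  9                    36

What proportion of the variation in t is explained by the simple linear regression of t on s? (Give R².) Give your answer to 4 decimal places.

n = 8, Σx = 58, Σy = 188, Σxy = 1853, Σx² = 556, Σy² = 6382
Sxx = Σx² − (Σx)²/n = 556 − 420.5 = 135.5
Sxy = Σxy − (Σx)(Σy)/n = 1853 − 1363 = 490
Syy = Σy² − (Σy)²/n = 6382 − 4418 = 1964
R² = Sxy²/(Sxx·Syy) = (490)²/(135.5·1964) = 0.902218

0.9022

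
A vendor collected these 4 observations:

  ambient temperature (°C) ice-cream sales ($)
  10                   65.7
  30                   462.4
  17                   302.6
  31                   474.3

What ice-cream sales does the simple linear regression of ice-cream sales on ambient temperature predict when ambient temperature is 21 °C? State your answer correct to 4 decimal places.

n = 4, Σx = 88, Σy = 1305, Σxy = 34376.5, Σx² = 2250
Sxx = Σx² − (Σx)²/n = 2250 − 1936 = 314
Sxy = Σxy − (Σx)(Σy)/n = 34376.5 − 28710 = 5666.5
b = Sxy/Sxx = 5666.5/314 = 18.046178
a = ȳ − b·x̄ = 326.25 − 18.046178·22 = -70.765924
ŷ(21) = a + b·21 = -70.765924 + 18.046178·21 = 308.203822

308.2038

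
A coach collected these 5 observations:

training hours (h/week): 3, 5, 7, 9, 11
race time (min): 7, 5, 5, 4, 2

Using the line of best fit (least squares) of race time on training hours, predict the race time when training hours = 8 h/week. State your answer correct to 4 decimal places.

4.0500

n = 5, Σx = 35, Σy = 23, Σxy = 139, Σx² = 285
Sxx = Σx² − (Σx)²/n = 285 − 245 = 40
Sxy = Σxy − (Σx)(Σy)/n = 139 − 161 = -22
b = Sxy/Sxx = -22/40 = -0.55
a = ȳ − b·x̄ = 4.6 − (-0.55)·7 = 8.45
ŷ(8) = a + b·8 = 8.45 + (-0.55)·8 = 4.05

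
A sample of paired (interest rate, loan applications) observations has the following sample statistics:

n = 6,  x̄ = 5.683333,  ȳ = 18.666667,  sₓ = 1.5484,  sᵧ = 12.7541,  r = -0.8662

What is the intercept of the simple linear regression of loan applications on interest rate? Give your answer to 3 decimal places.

59.216

b = r · sᵧ/sₓ = -0.8662 · 12.7541/1.5484 = -7.134850
a = ȳ − b·x̄ = 18.666667 − (-7.134850)·5.683333 = 59.216394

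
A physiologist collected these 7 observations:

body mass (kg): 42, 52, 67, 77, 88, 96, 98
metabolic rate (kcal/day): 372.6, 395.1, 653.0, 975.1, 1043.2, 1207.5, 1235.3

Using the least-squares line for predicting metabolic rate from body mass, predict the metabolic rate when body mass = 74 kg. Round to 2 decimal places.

n = 7, Σx = 520, Σy = 5881.8, Σxy = 483809.1, Σx² = 41450
Sxx = Σx² − (Σx)²/n = 41450 − 38628.571429 = 2821.428571
Sxy = Σxy − (Σx)(Σy)/n = 483809.1 − 436933.714286 = 46875.385714
b = Sxy/Sxx = 46875.385714/2821.428571 = 16.614061
a = ȳ − b·x̄ = 840.257143 − 16.614061·74.285714 = -393.930228
ŷ(74) = a + b·74 = -393.930228 + 16.614061·74 = 835.510268

835.51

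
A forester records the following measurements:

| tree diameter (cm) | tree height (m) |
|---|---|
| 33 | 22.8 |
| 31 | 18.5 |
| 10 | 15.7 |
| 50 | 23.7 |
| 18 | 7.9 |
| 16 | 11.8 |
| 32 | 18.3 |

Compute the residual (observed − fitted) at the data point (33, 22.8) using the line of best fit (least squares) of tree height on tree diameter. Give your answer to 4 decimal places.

n = 7, Σx = 190, Σy = 118.7, Σxy = 3584.5, Σx² = 6254
Sxx = Σx² − (Σx)²/n = 6254 − 5157.142857 = 1096.857143
Sxy = Σxy − (Σx)(Σy)/n = 3584.5 − 3221.857143 = 362.642857
b = Sxy/Sxx = 362.642857/1096.857143 = 0.330620
a = ȳ − b·x̄ = 16.957143 − 0.330620·27.142857 = 7.983173
ŷ(33) = 7.983173 + 0.330620·33 = 18.893631
residual = y − ŷ = 22.8 − 18.893631 = 3.906369

3.9064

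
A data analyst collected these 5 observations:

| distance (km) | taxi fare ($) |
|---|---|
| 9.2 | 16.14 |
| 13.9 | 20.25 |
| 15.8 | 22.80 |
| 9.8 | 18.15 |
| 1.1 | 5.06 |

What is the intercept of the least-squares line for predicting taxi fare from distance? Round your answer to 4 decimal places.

4.6474

n = 5, Σx = 49.8, Σy = 82.4, Σxy = 973.639, Σx² = 624.74
Sxx = Σx² − (Σx)²/n = 624.74 − 496.008 = 128.732
Sxy = Σxy − (Σx)(Σy)/n = 973.639 − 820.704 = 152.935
b = Sxy/Sxx = 152.935/128.732 = 1.188011
a = ȳ − b·x̄ = 16.48 − 1.188011·9.96 = 4.647413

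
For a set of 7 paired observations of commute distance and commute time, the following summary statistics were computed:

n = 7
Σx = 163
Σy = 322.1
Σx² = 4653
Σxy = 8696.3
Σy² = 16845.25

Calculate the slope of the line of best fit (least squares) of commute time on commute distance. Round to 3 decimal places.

1.395

Sxx = Σx² − (Σx)²/n = 4653 − 3795.571429 = 857.428571
Sxy = Σxy − (Σx)(Σy)/n = 8696.3 − 7500.328571 = 1195.971429
b = Sxy/Sxx = 1195.971429/857.428571 = 1.394835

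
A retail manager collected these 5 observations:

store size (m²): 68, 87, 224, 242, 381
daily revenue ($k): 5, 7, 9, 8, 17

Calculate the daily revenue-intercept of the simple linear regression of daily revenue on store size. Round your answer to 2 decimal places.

n = 5, Σx = 1002, Σy = 46, Σxy = 11378, Σx² = 266094
Sxx = Σx² − (Σx)²/n = 266094 − 200800.8 = 65293.2
Sxy = Σxy − (Σx)(Σy)/n = 11378 − 9218.4 = 2159.6
b = Sxy/Sxx = 2159.6/65293.2 = 0.033075
a = ȳ − b·x̄ = 9.2 − 0.033075·200.4 = 2.571686

2.57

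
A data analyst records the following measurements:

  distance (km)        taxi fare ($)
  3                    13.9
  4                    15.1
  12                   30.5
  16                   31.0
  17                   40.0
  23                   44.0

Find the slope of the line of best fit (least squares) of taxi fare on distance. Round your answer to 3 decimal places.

1.554

n = 6, Σx = 75, Σy = 174.5, Σxy = 2656.1, Σx² = 1243
Sxx = Σx² − (Σx)²/n = 1243 − 937.5 = 305.5
Sxy = Σxy − (Σx)(Σy)/n = 2656.1 − 2181.25 = 474.85
b = Sxy/Sxx = 474.85/305.5 = 1.554337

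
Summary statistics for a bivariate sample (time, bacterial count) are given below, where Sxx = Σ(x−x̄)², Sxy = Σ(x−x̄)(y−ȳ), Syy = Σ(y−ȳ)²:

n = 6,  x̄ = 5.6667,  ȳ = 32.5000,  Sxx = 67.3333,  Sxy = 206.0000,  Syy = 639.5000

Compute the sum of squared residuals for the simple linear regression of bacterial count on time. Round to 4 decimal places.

9.2621

b = Sxy/Sxx = 206/67.3333 = 3.059407
SSE = Syy − b·Sxy = 639.5 − 3.059407·206 = 9.262064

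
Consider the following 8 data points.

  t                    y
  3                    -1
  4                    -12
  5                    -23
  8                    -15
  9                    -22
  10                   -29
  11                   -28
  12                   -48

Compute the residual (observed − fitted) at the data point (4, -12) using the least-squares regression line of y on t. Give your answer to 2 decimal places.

n = 8, Σx = 62, Σy = -178, Σxy = -1658, Σx² = 560
Sxx = Σx² − (Σx)²/n = 560 − 480.5 = 79.5
Sxy = Σxy − (Σx)(Σy)/n = -1658 − (-1379.5) = -278.5
b = Sxy/Sxx = -278.5/79.5 = -3.503145
a = ȳ − b·x̄ = -22.25 − (-3.503145)·7.75 = 4.899371
ŷ(4) = 4.899371 + (-3.503145)·4 = -9.113208
residual = y − ŷ = -12 − (-9.113208) = -2.886792

-2.89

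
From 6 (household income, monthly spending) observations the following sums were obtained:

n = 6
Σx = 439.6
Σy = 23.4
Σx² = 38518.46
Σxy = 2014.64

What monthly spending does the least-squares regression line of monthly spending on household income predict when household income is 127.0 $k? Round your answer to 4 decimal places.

Sxx = Σx² − (Σx)²/n = 38518.46 − 32208.026667 = 6310.433333
Sxy = Σxy − (Σx)(Σy)/n = 2014.64 − 1714.44 = 300.2
b = Sxy/Sxx = 300.2/6310.433333 = 0.047572
a = ȳ − b·x̄ = 3.9 − 0.047572·73.266667 = 0.414557
ŷ(127.0) = a + b·127.0 = 0.414557 + 0.047572·127 = 6.456203

6.4562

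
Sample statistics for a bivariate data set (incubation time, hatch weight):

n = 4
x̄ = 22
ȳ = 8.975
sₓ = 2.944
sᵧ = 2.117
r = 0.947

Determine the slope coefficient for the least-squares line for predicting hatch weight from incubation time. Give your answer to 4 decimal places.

0.6810

b = r · sᵧ/sₓ = 0.947 · 2.117/2.944 = 0.680978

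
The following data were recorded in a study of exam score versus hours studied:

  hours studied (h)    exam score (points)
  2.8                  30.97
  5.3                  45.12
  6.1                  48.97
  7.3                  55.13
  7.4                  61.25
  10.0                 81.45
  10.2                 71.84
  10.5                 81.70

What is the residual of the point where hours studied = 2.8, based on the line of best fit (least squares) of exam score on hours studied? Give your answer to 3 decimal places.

n = 8, Σx = 59.6, Σy = 476.43, Σxy = 3885.386, Σx² = 495.48
Sxx = Σx² − (Σx)²/n = 495.48 − 444.02 = 51.46
Sxy = Σxy − (Σx)(Σy)/n = 3885.386 − 3549.4035 = 335.9825
b = Sxy/Sxx = 335.9825/51.46 = 6.529003
a = ȳ − b·x̄ = 59.55375 − 6.529003·7.45 = 10.912677
ŷ(2.8) = 10.912677 + 6.529003·2.8 = 29.193886
residual = y − ŷ = 30.97 − 29.193886 = 1.776114

1.776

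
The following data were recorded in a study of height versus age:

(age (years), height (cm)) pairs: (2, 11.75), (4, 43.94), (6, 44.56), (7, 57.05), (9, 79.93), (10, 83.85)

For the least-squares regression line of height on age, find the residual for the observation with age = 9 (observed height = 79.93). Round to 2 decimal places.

3.46

n = 6, Σx = 38, Σy = 321.08, Σxy = 2423.84, Σx² = 286
Sxx = Σx² − (Σx)²/n = 286 − 240.666667 = 45.333333
Sxy = Σxy − (Σx)(Σy)/n = 2423.84 − 2033.506667 = 390.333333
b = Sxy/Sxx = 390.333333/45.333333 = 8.610294
a = ȳ − b·x̄ = 53.513333 − 8.610294·6.333333 = -1.018529
ŷ(9) = -1.018529 + 8.610294·9 = 76.474118
residual = y − ŷ = 79.93 − 76.474118 = 3.455882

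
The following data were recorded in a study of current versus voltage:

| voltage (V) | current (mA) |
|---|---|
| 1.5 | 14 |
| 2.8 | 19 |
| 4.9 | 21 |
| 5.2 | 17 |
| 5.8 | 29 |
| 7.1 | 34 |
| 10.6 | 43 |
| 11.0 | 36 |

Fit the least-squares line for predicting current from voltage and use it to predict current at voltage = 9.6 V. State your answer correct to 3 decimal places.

36.474

n = 8, Σx = 48.9, Σy = 213, Σxy = 1526.9, Σx² = 378.55
Sxx = Σx² − (Σx)²/n = 378.55 − 298.90125 = 79.64875
Sxy = Σxy − (Σx)(Σy)/n = 1526.9 − 1301.9625 = 224.9375
b = Sxy/Sxx = 224.9375/79.64875 = 2.824118
a = ȳ − b·x̄ = 26.625 − 2.824118·6.1125 = 9.362576
ŷ(9.6) = a + b·9.6 = 9.362576 + 2.824118·9.6 = 36.474113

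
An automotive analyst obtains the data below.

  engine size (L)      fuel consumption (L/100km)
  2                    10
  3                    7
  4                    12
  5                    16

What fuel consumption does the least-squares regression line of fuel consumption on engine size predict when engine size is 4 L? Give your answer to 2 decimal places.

12.40

n = 4, Σx = 14, Σy = 45, Σxy = 169, Σx² = 54
Sxx = Σx² − (Σx)²/n = 54 − 49 = 5
Sxy = Σxy − (Σx)(Σy)/n = 169 − 157.5 = 11.5
b = Sxy/Sxx = 11.5/5 = 2.3
a = ȳ − b·x̄ = 11.25 − 2.3·3.5 = 3.2
ŷ(4) = a + b·4 = 3.2 + 2.3·4 = 12.4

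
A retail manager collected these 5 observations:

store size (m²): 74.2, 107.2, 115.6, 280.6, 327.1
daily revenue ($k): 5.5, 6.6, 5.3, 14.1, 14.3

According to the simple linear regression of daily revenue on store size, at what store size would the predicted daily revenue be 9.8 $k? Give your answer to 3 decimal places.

n = 5, Σx = 904.7, Σy = 45.8, Σxy = 10362.29, Σx² = 216091.61
Sxx = Σx² − (Σx)²/n = 216091.61 − 163696.418 = 52395.192
Sxy = Σxy − (Σx)(Σy)/n = 10362.29 − 8287.052 = 2075.238
b = Sxy/Sxx = 2075.238/52395.192 = 0.039607
a = ȳ − b·x̄ = 9.16 − 0.039607·180.94 = 1.993435
Set a + b·x = 9.8: x = (9.8 − 1.993435) / 0.039607 = 197.098591

197.099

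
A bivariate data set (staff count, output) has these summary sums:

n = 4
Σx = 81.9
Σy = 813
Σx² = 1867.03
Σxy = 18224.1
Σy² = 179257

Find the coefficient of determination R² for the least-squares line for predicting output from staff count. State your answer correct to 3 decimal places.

Sxx = Σx² − (Σx)²/n = 1867.03 − 1676.9025 = 190.1275
Sxy = Σxy − (Σx)(Σy)/n = 18224.1 − 16646.175 = 1577.925
Syy = Σy² − (Σy)²/n = 179257 − 165242.25 = 14014.75
R² = Sxy²/(Sxx·Syy) = (1577.925)²/(190.1275·14014.75) = 0.934421

0.934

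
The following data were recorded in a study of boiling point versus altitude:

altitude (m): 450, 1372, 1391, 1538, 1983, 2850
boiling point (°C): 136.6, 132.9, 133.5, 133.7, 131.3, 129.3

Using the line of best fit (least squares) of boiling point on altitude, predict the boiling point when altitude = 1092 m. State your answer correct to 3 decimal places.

n = 6, Σx = 9584, Σy = 797.3, Σxy = 1264010.8, Σx² = 18439998
Sxx = Σx² − (Σx)²/n = 18439998 − 15308842.666667 = 3131155.333333
Sxy = Σxy − (Σx)(Σy)/n = 1264010.8 − 1273553.866667 = -9543.066667
b = Sxy/Sxx = -9543.066667/3131155.333333 = -0.003048
a = ȳ − b·x̄ = 132.883333 − (-0.003048)·1597.333333 = 137.751651
ŷ(1092) = a + b·1092 = 137.751651 + (-0.003048)·1092 = 134.423477

134.423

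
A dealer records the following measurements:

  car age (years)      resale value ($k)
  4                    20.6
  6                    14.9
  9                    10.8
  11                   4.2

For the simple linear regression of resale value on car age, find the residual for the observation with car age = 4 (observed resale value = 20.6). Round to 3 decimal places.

0.305

n = 4, Σx = 30, Σy = 50.5, Σxy = 315.2, Σx² = 254
Sxx = Σx² − (Σx)²/n = 254 − 225 = 29
Sxy = Σxy − (Σx)(Σy)/n = 315.2 − 378.75 = -63.55
b = Sxy/Sxx = -63.55/29 = -2.191379
a = ȳ − b·x̄ = 12.625 − (-2.191379)·7.5 = 29.060345
ŷ(4) = 29.060345 + (-2.191379)·4 = 20.294828
residual = y − ŷ = 20.6 − 20.294828 = 0.305172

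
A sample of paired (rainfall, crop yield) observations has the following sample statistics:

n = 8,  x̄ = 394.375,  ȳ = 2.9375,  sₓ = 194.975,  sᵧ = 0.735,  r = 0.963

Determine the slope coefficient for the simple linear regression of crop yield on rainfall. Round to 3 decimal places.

b = r · sᵧ/sₓ = 0.963 · 0.735/194.975 = 0.003630

0.004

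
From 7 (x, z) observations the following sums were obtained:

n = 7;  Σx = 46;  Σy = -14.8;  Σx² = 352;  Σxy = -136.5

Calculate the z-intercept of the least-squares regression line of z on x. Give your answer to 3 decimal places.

Sxx = Σx² − (Σx)²/n = 352 − 302.285714 = 49.714286
Sxy = Σxy − (Σx)(Σy)/n = -136.5 − (-97.257143) = -39.242857
b = Sxy/Sxx = -39.242857/49.714286 = -0.789368
a = ȳ − b·x̄ = -2.114286 − (-0.789368)·6.571429 = 3.072989

3.073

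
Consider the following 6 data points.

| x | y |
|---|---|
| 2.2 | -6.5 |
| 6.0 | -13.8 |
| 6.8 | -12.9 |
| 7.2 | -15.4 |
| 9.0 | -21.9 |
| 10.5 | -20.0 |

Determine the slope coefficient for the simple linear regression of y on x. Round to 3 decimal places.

-1.829

n = 6, Σx = 41.7, Σy = -90.5, Σxy = -702.8, Σx² = 330.17
Sxx = Σx² − (Σx)²/n = 330.17 − 289.815 = 40.355
Sxy = Σxy − (Σx)(Σy)/n = -702.8 − (-628.975) = -73.825
b = Sxy/Sxx = -73.825/40.355 = -1.829389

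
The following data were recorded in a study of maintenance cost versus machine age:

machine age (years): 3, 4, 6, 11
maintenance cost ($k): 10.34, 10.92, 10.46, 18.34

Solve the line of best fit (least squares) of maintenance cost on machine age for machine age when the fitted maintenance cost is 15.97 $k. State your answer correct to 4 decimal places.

n = 4, Σx = 24, Σy = 50.06, Σxy = 339.2, Σx² = 182
Sxx = Σx² − (Σx)²/n = 182 − 144 = 38
Sxy = Σxy − (Σx)(Σy)/n = 339.2 − 300.36 = 38.84
b = Sxy/Sxx = 38.84/38 = 1.022105
a = ȳ − b·x̄ = 12.515 − 1.022105·6 = 6.382368
Set a + b·x = 15.97: x = (15.97 − 6.382368) / 1.022105 = 9.380278

9.3803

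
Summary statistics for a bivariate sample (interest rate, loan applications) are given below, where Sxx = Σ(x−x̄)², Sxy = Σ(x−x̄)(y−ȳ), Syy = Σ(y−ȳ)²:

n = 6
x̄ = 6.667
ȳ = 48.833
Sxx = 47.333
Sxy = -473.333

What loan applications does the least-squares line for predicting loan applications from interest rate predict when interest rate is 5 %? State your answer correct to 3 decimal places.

65.503

b = Sxy/Sxx = -473.333/47.333 = -10.000063
a = ȳ − b·x̄ = 48.833 − (-10.000063)·6.667 = 115.503423
ŷ(5) = a + b·5 = 115.503423 + (-10.000063)·5 = 65.503106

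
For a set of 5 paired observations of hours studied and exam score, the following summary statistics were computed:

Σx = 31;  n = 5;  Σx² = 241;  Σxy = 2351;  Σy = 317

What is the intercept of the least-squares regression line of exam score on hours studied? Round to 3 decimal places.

14.410

Sxx = Σx² − (Σx)²/n = 241 − 192.2 = 48.8
Sxy = Σxy − (Σx)(Σy)/n = 2351 − 1965.4 = 385.6
b = Sxy/Sxx = 385.6/48.8 = 7.901639
a = ȳ − b·x̄ = 63.4 − 7.901639·6.2 = 14.409836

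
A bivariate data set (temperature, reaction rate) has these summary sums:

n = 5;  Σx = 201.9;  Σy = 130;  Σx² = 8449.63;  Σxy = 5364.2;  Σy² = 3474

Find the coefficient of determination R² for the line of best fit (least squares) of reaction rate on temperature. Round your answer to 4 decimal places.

0.4722

Sxx = Σx² − (Σx)²/n = 8449.63 − 8152.722 = 296.908
Sxy = Σxy − (Σx)(Σy)/n = 5364.2 − 5249.4 = 114.8
Syy = Σy² − (Σy)²/n = 3474 − 3380 = 94
R² = Sxy²/(Sxx·Syy) = (114.8)²/(296.908·94) = 0.472209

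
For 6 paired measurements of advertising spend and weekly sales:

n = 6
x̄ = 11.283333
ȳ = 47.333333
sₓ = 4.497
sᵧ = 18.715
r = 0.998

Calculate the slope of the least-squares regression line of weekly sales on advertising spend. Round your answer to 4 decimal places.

b = r · sᵧ/sₓ = 0.998 · 18.715/4.497 = 4.153340

4.1533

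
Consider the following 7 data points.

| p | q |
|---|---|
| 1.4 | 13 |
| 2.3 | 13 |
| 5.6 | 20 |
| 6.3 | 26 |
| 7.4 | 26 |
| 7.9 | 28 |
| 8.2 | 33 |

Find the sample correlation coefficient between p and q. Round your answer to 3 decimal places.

n = 7, Σx = 39.1, Σy = 159, Σxy = 1008.1, Σx² = 262.71, Σy² = 3963
Sxx = Σx² − (Σx)²/n = 262.71 − 218.401429 = 44.308571
Sxy = Σxy − (Σx)(Σy)/n = 1008.1 − 888.128571 = 119.971429
Syy = Σy² − (Σy)²/n = 3963 − 3611.571429 = 351.428571
r = Sxy/√(Sxx·Syy) = 119.971429/√(15571.297959) = 119.971429/124.785007 = 0.961425

0.961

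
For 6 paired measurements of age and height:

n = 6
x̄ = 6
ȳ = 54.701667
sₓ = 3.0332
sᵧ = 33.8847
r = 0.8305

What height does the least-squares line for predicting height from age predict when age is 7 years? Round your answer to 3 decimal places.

b = r · sᵧ/sₓ = 0.8305 · 33.8847/3.0332 = 9.277741
a = ȳ − b·x̄ = 54.701667 − 9.277741·6 = -0.964778
ŷ(7) = a + b·7 = -0.964778 + 9.277741·7 = 63.979408

63.979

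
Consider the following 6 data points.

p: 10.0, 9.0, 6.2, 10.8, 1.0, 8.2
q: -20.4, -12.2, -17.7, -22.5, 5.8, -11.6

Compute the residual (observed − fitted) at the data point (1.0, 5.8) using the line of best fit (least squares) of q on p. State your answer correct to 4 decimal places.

n = 6, Σx = 45.2, Σy = -78.6, Σxy = -755.86, Σx² = 404.32
Sxx = Σx² − (Σx)²/n = 404.32 − 340.506667 = 63.813333
Sxy = Σxy − (Σx)(Σy)/n = -755.86 − (-592.12) = -163.74
b = Sxy/Sxx = -163.74/63.813333 = -2.565921
a = ȳ − b·x̄ = -13.1 − (-2.565921)·7.533333 = 6.229941
ŷ(1.0) = 6.229941 + (-2.565921)·1 = 3.664020
residual = y − ŷ = 5.8 − 3.664020 = 2.135980

2.1360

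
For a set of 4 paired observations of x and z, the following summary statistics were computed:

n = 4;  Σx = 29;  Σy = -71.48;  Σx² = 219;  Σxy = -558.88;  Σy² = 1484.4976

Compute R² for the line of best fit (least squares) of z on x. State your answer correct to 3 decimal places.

Sxx = Σx² − (Σx)²/n = 219 − 210.25 = 8.75
Sxy = Σxy − (Σx)(Σy)/n = -558.88 − (-518.23) = -40.65
Syy = Σy² − (Σy)²/n = 1484.4976 − 1277.3476 = 207.15
R² = Sxy²/(Sxx·Syy) = (-40.65)²/(8.75·207.15) = 0.911650

0.912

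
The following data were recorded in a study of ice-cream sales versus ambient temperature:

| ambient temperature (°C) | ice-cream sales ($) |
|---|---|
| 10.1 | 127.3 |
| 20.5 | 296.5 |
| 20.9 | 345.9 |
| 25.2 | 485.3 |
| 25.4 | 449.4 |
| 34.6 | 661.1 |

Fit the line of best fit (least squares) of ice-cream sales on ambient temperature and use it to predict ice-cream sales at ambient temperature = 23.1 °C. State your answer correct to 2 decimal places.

401.35

n = 6, Σx = 136.7, Σy = 2365.5, Σxy = 61111.67, Σx² = 3436.43
Sxx = Σx² − (Σx)²/n = 3436.43 − 3114.481667 = 321.948333
Sxy = Σxy − (Σx)(Σy)/n = 61111.67 − 53893.975 = 7217.695
b = Sxy/Sxx = 7217.695/321.948333 = 22.418799
a = ȳ − b·x̄ = 394.25 − 22.418799·22.783333 = -116.524972
ŷ(23.1) = a + b·23.1 = -116.524972 + 22.418799·23.1 = 401.349286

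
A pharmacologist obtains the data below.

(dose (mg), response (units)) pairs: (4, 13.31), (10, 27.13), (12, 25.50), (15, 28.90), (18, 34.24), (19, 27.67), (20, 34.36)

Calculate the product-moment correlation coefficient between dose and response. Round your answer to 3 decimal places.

n = 7, Σx = 98, Σy = 191.11, Σxy = 2893.29, Σx² = 1570, Σy² = 5517.2691
Sxx = Σx² − (Σx)²/n = 1570 − 1372 = 198
Sxy = Σxy − (Σx)(Σy)/n = 2893.29 − 2675.54 = 217.75
Syy = Σy² − (Σy)²/n = 5517.2691 − 5217.576014 = 299.693086
r = Sxy/√(Sxx·Syy) = 217.75/√(59339.230971) = 217.75/243.596451 = 0.893896

0.894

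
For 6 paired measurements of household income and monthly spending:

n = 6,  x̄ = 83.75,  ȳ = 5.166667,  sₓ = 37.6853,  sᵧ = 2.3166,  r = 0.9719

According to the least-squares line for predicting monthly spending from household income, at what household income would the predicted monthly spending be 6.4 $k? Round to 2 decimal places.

104.39

b = r · sᵧ/sₓ = 0.9719 · 2.3166/37.6853 = 0.059745
a = ȳ − b·x̄ = 5.166667 − 0.059745·83.75 = 0.163034
Set a + b·x = 6.4: x = (6.4 − 0.163034) / 0.059745 = 104.393327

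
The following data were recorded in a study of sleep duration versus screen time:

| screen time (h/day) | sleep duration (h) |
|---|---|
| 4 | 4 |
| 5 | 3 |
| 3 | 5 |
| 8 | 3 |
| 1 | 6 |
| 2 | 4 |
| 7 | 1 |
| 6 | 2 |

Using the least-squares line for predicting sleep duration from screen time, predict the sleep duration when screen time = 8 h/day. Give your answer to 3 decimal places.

1.583

n = 8, Σx = 36, Σy = 28, Σxy = 103, Σx² = 204
Sxx = Σx² − (Σx)²/n = 204 − 162 = 42
Sxy = Σxy − (Σx)(Σy)/n = 103 − 126 = -23
b = Sxy/Sxx = -23/42 = -0.547619
a = ȳ − b·x̄ = 3.5 − (-0.547619)·4.5 = 5.964286
ŷ(8) = a + b·8 = 5.964286 + (-0.547619)·8 = 1.583333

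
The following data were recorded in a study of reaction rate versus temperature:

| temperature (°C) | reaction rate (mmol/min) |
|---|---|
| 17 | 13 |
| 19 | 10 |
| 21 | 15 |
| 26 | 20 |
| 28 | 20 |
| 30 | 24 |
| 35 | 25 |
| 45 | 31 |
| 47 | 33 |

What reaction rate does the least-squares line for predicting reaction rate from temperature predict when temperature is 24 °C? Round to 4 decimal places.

n = 9, Σx = 268, Σy = 191, Σxy = 6347, Σx² = 8910
Sxx = Σx² − (Σx)²/n = 8910 − 7980.444444 = 929.555556
Sxy = Σxy − (Σx)(Σy)/n = 6347 − 5687.555556 = 659.444444
b = Sxy/Sxx = 659.444444/929.555556 = 0.709419
a = ȳ − b·x̄ = 21.222222 − 0.709419·29.777778 = 0.097299
ŷ(24) = a + b·24 = 0.097299 + 0.709419·24 = 17.123356

17.1234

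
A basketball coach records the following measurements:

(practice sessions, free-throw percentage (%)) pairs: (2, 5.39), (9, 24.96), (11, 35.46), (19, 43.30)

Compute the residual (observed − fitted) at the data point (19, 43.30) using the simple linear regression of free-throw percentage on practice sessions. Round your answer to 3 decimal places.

n = 4, Σx = 41, Σy = 109.11, Σxy = 1448.18, Σx² = 567
Sxx = Σx² − (Σx)²/n = 567 − 420.25 = 146.75
Sxy = Σxy − (Σx)(Σy)/n = 1448.18 − 1118.3775 = 329.8025
b = Sxy/Sxx = 329.8025/146.75 = 2.247376
a = ȳ − b·x̄ = 27.2775 − 2.247376·10.25 = 4.241891
ŷ(19) = 4.241891 + 2.247376·19 = 46.942044
residual = y − ŷ = 43.30 − 46.942044 = -3.642044

-3.642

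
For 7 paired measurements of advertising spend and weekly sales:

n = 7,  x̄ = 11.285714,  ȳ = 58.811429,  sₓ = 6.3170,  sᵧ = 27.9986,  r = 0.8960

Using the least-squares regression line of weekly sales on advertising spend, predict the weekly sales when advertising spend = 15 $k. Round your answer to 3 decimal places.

73.562

b = r · sᵧ/sₓ = 0.896 · 27.9986/6.317 = 3.971307
a = ȳ − b·x̄ = 58.811429 − 3.971307·11.285714 = 13.992395
ŷ(15) = a + b·15 = 13.992395 + 3.971307·15 = 73.561999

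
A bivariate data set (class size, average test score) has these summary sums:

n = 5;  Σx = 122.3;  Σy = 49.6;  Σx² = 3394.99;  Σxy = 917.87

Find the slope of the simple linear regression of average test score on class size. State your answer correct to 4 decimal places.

-0.7319

Sxx = Σx² − (Σx)²/n = 3394.99 − 2991.458 = 403.532
Sxy = Σxy − (Σx)(Σy)/n = 917.87 − 1213.216 = -295.346
b = Sxy/Sxx = -295.346/403.532 = -0.731902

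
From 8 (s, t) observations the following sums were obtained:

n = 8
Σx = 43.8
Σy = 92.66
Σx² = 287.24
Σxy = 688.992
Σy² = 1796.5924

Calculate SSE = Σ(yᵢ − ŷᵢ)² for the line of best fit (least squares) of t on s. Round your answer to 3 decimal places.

27.520

Sxx = Σx² − (Σx)²/n = 287.24 − 239.805 = 47.435
Sxy = Σxy − (Σx)(Σy)/n = 688.992 − 507.3135 = 181.6785
Syy = Σy² − (Σy)²/n = 1796.5924 − 1073.23445 = 723.35795
b = Sxy/Sxx = 181.6785/47.435 = 3.830052
SSE = Syy − b·Sxy = 723.35795 − 3.830052·181.6785 = 27.519911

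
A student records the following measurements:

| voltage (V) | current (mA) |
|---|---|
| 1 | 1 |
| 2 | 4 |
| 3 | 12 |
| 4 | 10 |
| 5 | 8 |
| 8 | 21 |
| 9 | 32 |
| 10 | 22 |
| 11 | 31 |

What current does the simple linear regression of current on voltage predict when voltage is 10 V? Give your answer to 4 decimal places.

n = 9, Σx = 53, Σy = 141, Σxy = 1142, Σx² = 421
Sxx = Σx² − (Σx)²/n = 421 − 312.111111 = 108.888889
Sxy = Σxy − (Σx)(Σy)/n = 1142 − 830.333333 = 311.666667
b = Sxy/Sxx = 311.666667/108.888889 = 2.862245
a = ȳ − b·x̄ = 15.666667 − 2.862245·5.888889 = -1.188776
ŷ(10) = a + b·10 = -1.188776 + 2.862245·10 = 27.433673

27.4337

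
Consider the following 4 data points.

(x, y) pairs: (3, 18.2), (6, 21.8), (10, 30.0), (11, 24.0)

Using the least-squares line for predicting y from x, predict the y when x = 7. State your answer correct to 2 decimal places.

22.96

n = 4, Σx = 30, Σy = 94, Σxy = 749.4, Σx² = 266
Sxx = Σx² − (Σx)²/n = 266 − 225 = 41
Sxy = Σxy − (Σx)(Σy)/n = 749.4 − 705 = 44.4
b = Sxy/Sxx = 44.4/41 = 1.082927
a = ȳ − b·x̄ = 23.5 − 1.082927·7.5 = 15.378049
ŷ(7) = a + b·7 = 15.378049 + 1.082927·7 = 22.958537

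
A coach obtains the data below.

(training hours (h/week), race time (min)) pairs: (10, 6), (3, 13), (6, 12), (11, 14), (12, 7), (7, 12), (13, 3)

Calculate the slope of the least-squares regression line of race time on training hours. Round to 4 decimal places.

-0.7790

n = 7, Σx = 62, Σy = 67, Σxy = 532, Σx² = 628
Sxx = Σx² − (Σx)²/n = 628 − 549.142857 = 78.857143
Sxy = Σxy − (Σx)(Σy)/n = 532 − 593.428571 = -61.428571
b = Sxy/Sxx = -61.428571/78.857143 = -0.778986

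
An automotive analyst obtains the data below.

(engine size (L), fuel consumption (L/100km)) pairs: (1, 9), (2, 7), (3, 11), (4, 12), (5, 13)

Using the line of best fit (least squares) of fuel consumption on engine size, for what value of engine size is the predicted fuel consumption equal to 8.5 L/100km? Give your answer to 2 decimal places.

n = 5, Σx = 15, Σy = 52, Σxy = 169, Σx² = 55
Sxx = Σx² − (Σx)²/n = 55 − 45 = 10
Sxy = Σxy − (Σx)(Σy)/n = 169 − 156 = 13
b = Sxy/Sxx = 13/10 = 1.3
a = ȳ − b·x̄ = 10.4 − 1.3·3 = 6.5
Set a + b·x = 8.5: x = (8.5 − 6.5) / 1.3 = 1.538462

1.54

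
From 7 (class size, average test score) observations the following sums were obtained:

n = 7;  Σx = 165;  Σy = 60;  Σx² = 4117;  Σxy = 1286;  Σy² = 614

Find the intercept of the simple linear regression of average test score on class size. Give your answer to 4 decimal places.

Sxx = Σx² − (Σx)²/n = 4117 − 3889.285714 = 227.714286
Sxy = Σxy − (Σx)(Σy)/n = 1286 − 1414.285714 = -128.285714
b = Sxy/Sxx = -128.285714/227.714286 = -0.563363
a = ȳ − b·x̄ = 8.571429 − (-0.563363)·23.571429 = 21.850690

21.8507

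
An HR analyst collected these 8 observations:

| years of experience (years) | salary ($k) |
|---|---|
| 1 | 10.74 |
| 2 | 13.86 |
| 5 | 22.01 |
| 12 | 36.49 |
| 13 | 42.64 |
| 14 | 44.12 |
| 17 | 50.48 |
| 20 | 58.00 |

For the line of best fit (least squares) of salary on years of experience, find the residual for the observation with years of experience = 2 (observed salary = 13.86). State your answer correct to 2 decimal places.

n = 8, Σx = 84, Σy = 278.34, Σxy = 3776.55, Σx² = 1228
Sxx = Σx² − (Σx)²/n = 1228 − 882 = 346
Sxy = Σxy − (Σx)(Σy)/n = 3776.55 − 2922.57 = 853.98
b = Sxy/Sxx = 853.98/346 = 2.468150
a = ȳ − b·x̄ = 34.7925 − 2.468150·10.5 = 8.876922
ŷ(2) = 8.876922 + 2.468150·2 = 13.813223
residual = y − ŷ = 13.86 − 13.813223 = 0.046777

0.05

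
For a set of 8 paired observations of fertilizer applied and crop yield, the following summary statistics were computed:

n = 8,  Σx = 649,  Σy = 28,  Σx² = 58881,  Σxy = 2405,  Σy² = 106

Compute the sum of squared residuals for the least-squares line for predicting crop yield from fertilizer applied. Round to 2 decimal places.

5.14

Sxx = Σx² − (Σx)²/n = 58881 − 52650.125 = 6230.875
Sxy = Σxy − (Σx)(Σy)/n = 2405 − 2271.5 = 133.5
Syy = Σy² − (Σy)²/n = 106 − 98 = 8
b = Sxy/Sxx = 133.5/6230.875 = 0.021426
SSE = Syy − b·Sxy = 8 − 0.021426·133.5 = 5.139687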